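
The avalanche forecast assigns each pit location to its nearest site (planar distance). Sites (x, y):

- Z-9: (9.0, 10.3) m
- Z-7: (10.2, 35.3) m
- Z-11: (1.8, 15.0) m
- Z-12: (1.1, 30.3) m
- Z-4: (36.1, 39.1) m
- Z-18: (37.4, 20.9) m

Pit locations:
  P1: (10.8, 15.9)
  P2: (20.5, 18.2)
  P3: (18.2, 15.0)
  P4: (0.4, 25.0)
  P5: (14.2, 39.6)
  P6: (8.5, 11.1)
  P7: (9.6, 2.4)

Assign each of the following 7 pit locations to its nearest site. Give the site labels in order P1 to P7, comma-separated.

Z-9, Z-9, Z-9, Z-12, Z-7, Z-9, Z-9

P1 → Z-9 (d²=34.60)
P2 → Z-9 (d²=194.66)
P3 → Z-9 (d²=106.73)
P4 → Z-12 (d²=28.58)
P5 → Z-7 (d²=34.49)
P6 → Z-9 (d²=0.89)
P7 → Z-9 (d²=62.77)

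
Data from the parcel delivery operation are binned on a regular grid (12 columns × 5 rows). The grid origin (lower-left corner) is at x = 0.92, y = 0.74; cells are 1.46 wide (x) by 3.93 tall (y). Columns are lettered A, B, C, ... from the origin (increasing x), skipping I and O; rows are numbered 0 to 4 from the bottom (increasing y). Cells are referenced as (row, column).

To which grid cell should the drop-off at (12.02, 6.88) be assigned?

(1, H)

Column index: ⌊(12.02 − 0.92) / 1.46⌋ = ⌊7.603⌋ = 7 → column H
Row offset from origin: ⌊(6.88 − 0.74) / 3.93⌋ = ⌊1.562⌋ = 1 → row 1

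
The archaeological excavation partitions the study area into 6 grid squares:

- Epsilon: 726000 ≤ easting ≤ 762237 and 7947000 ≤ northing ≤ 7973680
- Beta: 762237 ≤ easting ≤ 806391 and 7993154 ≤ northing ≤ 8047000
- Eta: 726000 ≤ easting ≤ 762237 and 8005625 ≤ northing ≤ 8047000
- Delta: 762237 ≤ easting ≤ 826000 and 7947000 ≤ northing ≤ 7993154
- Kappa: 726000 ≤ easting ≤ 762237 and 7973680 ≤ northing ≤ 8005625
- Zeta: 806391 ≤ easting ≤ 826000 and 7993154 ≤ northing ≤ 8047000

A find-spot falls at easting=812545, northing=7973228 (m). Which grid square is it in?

The point has easting = 812545 and northing = 7973228.
Only Delta satisfies 762237 ≤ easting ≤ 826000 and 7947000 ≤ northing ≤ 7993154.

Delta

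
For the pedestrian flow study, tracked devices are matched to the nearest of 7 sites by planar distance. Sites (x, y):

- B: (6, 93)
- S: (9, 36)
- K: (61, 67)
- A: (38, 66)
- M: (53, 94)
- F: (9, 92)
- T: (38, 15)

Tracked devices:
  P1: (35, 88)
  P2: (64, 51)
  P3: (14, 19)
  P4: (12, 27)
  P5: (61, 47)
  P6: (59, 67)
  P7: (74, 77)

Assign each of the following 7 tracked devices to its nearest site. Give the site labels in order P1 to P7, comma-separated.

P1 → M (d²=360.00)
P2 → K (d²=265.00)
P3 → S (d²=314.00)
P4 → S (d²=90.00)
P5 → K (d²=400.00)
P6 → K (d²=4.00)
P7 → K (d²=269.00)

M, K, S, S, K, K, K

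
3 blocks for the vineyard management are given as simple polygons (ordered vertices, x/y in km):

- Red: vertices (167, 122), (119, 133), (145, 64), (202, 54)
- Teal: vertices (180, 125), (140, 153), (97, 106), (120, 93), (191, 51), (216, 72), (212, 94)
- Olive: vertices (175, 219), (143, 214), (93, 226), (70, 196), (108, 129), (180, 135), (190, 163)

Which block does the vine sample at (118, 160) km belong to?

Cast a ray rightward from (118, 160). For each polygon, the edges (by vertex number in listed order) whose endpoints lie on opposite sides of y = 160, where each meets that height, and whether that is right or left of the point:
Red: no edge straddles that height → 0 crossings.
Teal: no edge straddles that height → 0 crossings.
Olive: 4–5 at x≈90.4 (left), 6–7 at x≈188.9 (right) → 1 crossing.
Only Olive has an odd count, so the point is inside Olive.

Olive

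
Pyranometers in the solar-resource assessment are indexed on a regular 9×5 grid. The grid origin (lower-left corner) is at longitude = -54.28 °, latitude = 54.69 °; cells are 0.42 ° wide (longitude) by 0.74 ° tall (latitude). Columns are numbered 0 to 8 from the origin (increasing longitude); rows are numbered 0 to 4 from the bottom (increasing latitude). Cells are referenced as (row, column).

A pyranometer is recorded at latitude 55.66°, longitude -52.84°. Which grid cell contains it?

(1, 3)

Column index: ⌊(-52.84 − -54.28) / 0.42⌋ = ⌊3.429⌋ = 3
Row offset from origin: ⌊(55.66 − 54.69) / 0.74⌋ = ⌊1.311⌋ = 1 → row 1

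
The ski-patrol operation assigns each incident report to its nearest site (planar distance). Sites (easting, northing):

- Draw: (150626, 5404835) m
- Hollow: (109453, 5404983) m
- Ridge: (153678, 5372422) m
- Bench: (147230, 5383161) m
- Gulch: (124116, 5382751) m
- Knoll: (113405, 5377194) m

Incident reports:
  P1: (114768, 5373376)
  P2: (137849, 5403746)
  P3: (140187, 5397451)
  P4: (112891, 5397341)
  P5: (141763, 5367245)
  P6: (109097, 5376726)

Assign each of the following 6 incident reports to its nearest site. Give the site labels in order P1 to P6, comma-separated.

Knoll, Draw, Draw, Hollow, Ridge, Knoll

P1 → Knoll (d²=16434893.00)
P2 → Draw (d²=164437650.00)
P3 → Draw (d²=163496177.00)
P4 → Hollow (d²=70220008.00)
P5 → Ridge (d²=168768554.00)
P6 → Knoll (d²=18777888.00)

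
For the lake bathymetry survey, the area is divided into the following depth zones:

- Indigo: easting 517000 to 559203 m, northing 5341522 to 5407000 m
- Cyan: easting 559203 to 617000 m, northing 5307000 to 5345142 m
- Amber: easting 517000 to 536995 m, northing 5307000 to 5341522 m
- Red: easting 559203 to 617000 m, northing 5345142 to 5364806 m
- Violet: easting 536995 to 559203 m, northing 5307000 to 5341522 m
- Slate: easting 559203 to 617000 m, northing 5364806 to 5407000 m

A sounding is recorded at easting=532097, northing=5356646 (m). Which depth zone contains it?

The point has easting = 532097 and northing = 5356646.
Only Indigo satisfies 517000 ≤ easting ≤ 559203 and 5341522 ≤ northing ≤ 5407000.

Indigo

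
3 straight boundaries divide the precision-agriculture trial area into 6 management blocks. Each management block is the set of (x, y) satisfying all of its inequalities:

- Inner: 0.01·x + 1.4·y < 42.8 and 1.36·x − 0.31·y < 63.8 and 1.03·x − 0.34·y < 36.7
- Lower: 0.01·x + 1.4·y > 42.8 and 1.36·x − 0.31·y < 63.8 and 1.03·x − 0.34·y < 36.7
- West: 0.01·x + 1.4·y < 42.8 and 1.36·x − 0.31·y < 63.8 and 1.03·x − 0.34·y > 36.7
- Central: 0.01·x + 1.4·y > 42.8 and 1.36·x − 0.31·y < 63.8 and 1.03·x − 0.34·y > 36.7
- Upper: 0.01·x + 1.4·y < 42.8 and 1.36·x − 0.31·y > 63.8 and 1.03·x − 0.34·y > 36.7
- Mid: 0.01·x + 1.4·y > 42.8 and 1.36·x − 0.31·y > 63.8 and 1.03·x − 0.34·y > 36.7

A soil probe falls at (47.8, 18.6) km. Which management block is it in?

West

0.01·47.8 + 1.4·18.6 = 26.518, which is < 42.8
1.36·47.8 − 0.31·18.6 = 59.242, which is < 63.8
1.03·47.8 − 0.34·18.6 = 42.910, which is > 36.7
This sign pattern matches West.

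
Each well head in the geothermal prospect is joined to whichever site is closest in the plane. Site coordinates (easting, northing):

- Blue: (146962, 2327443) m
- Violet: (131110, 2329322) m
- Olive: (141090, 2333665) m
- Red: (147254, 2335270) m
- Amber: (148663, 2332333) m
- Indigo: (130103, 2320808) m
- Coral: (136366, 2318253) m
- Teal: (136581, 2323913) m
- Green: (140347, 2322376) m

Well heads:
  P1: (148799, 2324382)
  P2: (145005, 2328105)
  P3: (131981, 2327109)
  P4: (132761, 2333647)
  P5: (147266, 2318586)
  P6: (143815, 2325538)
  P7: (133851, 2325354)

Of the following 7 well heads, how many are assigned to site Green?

1

P1 → Blue
P2 → Blue
P3 → Violet
P4 → Violet
P5 → Green
P6 → Blue
P7 → Teal
1 of the 7 goes to Green.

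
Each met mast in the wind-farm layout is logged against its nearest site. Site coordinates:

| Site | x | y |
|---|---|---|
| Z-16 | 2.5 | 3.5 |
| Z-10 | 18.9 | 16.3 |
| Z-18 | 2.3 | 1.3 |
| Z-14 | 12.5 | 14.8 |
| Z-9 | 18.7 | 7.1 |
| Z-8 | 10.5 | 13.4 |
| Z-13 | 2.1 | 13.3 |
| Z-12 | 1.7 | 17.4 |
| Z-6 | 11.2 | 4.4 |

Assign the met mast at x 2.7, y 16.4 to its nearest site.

Squared distances to each site:
Z-16: 166.450; Z-10: 262.450; Z-18: 228.170; Z-14: 98.600; Z-9: 342.490; Z-8: 69.840; Z-13: 9.970; Z-12: 2.000; Z-6: 216.250.
Minimum at Z-12.

Z-12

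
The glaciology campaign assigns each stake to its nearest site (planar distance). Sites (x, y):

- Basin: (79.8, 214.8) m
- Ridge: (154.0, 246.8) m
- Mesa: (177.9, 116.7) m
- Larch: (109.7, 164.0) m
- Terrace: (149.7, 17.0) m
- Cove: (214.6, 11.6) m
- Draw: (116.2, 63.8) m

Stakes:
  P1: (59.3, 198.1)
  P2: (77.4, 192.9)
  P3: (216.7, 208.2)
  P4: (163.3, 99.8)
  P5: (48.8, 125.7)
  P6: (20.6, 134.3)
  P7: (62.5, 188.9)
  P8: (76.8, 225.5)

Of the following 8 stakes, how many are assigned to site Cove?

P1 → Basin
P2 → Basin
P3 → Ridge
P4 → Mesa
P5 → Larch
P6 → Larch
P7 → Basin
P8 → Basin
0 of the 8 go to Cove.

0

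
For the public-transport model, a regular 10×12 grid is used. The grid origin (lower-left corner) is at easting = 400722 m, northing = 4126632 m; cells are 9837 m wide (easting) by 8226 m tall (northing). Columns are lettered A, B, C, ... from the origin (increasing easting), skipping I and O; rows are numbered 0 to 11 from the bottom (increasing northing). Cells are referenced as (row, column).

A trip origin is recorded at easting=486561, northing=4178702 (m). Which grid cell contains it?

Column index: ⌊(486561 − 400722) / 9837⌋ = ⌊8.726⌋ = 8 → column J
Row offset from origin: ⌊(4178702 − 4126632) / 8226⌋ = ⌊6.330⌋ = 6 → row 6

(6, J)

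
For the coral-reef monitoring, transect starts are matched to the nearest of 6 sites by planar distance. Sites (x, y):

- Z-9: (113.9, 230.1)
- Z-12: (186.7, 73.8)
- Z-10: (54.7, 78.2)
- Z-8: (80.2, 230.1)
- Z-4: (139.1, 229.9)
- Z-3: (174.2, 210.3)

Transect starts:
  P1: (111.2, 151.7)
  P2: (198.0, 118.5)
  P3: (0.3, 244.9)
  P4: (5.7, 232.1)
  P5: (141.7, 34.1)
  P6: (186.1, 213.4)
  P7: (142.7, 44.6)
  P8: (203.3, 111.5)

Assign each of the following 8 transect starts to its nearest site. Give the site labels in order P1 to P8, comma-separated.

Z-9, Z-12, Z-8, Z-8, Z-12, Z-3, Z-12, Z-12

P1 → Z-9 (d²=6153.85)
P2 → Z-12 (d²=2125.78)
P3 → Z-8 (d²=6603.05)
P4 → Z-8 (d²=5554.25)
P5 → Z-12 (d²=3601.09)
P6 → Z-3 (d²=151.22)
P7 → Z-12 (d²=2788.64)
P8 → Z-12 (d²=1696.85)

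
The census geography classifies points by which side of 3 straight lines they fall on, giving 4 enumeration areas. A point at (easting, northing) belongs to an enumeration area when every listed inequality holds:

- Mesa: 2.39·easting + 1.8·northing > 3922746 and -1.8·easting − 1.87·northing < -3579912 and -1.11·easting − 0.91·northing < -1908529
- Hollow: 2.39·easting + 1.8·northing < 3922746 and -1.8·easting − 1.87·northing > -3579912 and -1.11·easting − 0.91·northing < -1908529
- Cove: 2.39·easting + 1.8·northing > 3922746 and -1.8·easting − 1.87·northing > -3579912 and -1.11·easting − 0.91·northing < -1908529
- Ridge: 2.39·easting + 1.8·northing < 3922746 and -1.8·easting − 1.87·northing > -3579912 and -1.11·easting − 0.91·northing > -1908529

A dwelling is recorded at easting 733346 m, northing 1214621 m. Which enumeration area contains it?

Mesa

2.39·733346 + 1.8·1214621 = 3939014.740, which is > 3922746
-1.8·733346 − 1.87·1214621 = -3591364.070, which is < -3579912
-1.11·733346 − 0.91·1214621 = -1919319.170, which is < -1908529
This sign pattern matches Mesa.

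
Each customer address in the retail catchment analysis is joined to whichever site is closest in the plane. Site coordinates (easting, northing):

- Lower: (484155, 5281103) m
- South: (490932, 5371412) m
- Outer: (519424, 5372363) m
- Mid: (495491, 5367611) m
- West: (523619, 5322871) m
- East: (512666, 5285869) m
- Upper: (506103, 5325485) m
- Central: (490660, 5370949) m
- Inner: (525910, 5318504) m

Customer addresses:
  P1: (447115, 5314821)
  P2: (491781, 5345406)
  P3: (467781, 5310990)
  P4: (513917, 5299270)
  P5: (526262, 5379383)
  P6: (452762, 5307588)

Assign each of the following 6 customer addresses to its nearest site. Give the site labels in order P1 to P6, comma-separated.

Lower, Mid, Lower, East, Outer, Lower

P1 → Lower (d²=2508865124.00)
P2 → Mid (d²=506826125.00)
P3 → Lower (d²=1161340645.00)
P4 → East (d²=181151802.00)
P5 → Outer (d²=96038644.00)
P6 → Lower (d²=1686975674.00)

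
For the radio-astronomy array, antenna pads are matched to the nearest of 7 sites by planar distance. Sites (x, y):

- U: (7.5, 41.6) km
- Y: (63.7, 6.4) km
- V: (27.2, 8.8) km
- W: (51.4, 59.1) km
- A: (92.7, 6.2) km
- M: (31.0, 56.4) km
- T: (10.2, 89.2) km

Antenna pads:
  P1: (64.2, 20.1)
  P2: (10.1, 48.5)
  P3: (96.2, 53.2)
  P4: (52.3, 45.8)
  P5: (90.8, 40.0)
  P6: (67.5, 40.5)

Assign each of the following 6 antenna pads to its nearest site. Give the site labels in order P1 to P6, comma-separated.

Y, U, W, W, A, W

P1 → Y (d²=187.94)
P2 → U (d²=54.37)
P3 → W (d²=2041.85)
P4 → W (d²=177.70)
P5 → A (d²=1146.05)
P6 → W (d²=605.17)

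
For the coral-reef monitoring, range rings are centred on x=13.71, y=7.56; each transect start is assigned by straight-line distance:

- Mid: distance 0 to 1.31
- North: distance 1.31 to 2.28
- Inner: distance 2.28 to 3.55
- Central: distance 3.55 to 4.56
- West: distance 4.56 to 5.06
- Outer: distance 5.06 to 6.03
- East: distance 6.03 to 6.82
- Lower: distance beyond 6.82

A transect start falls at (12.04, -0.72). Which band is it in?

Lower

Distance = √((12.04−13.71)² + (-0.72−7.56)²) = √(2.789 + 68.558) = 8.447.
6.82 ≤ 8.447 < ∞ → Lower.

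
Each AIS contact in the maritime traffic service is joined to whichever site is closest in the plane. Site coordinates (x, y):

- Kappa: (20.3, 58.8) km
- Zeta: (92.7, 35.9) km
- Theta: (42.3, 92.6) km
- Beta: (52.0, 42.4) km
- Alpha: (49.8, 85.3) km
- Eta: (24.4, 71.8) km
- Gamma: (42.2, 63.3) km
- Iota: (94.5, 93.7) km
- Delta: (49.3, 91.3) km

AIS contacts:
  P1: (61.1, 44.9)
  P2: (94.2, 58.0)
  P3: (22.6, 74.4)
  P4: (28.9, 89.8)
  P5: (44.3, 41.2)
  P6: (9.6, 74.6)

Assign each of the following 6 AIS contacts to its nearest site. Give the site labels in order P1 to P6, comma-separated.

P1 → Beta (d²=89.06)
P2 → Zeta (d²=490.66)
P3 → Eta (d²=10.00)
P4 → Theta (d²=187.40)
P5 → Beta (d²=60.73)
P6 → Eta (d²=226.88)

Beta, Zeta, Eta, Theta, Beta, Eta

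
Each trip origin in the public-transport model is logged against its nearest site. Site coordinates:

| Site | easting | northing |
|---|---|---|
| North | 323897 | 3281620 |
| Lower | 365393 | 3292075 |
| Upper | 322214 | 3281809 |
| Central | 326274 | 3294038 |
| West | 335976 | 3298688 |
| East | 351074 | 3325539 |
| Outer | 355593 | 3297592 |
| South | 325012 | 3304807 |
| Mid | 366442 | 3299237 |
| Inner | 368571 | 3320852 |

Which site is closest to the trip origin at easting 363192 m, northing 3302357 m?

Squared distances to each site:
North: 1974120194.000; Lower: 110563925.000; Upper: 2101416788.000; Central: 1432144485.000; West: 754172217.000; East: 684251048.000; Outer: 80450026.000; South: 1463714900.000; Mid: 20296900.000; Inner: 370998666.000.
Minimum at Mid.

Mid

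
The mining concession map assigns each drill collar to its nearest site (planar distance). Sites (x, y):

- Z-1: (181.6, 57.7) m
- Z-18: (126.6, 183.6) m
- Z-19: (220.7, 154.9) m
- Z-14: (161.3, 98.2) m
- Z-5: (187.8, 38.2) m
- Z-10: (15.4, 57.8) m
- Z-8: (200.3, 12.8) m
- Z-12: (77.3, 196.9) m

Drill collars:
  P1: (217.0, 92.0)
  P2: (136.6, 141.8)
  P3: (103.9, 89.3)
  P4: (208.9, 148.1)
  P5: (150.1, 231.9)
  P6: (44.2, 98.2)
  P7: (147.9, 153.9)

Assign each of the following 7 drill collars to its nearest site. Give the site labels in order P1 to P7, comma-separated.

Z-1, Z-18, Z-14, Z-19, Z-18, Z-10, Z-18

P1 → Z-1 (d²=2429.65)
P2 → Z-18 (d²=1847.24)
P3 → Z-14 (d²=3373.97)
P4 → Z-19 (d²=185.48)
P5 → Z-18 (d²=2885.14)
P6 → Z-10 (d²=2461.60)
P7 → Z-18 (d²=1335.78)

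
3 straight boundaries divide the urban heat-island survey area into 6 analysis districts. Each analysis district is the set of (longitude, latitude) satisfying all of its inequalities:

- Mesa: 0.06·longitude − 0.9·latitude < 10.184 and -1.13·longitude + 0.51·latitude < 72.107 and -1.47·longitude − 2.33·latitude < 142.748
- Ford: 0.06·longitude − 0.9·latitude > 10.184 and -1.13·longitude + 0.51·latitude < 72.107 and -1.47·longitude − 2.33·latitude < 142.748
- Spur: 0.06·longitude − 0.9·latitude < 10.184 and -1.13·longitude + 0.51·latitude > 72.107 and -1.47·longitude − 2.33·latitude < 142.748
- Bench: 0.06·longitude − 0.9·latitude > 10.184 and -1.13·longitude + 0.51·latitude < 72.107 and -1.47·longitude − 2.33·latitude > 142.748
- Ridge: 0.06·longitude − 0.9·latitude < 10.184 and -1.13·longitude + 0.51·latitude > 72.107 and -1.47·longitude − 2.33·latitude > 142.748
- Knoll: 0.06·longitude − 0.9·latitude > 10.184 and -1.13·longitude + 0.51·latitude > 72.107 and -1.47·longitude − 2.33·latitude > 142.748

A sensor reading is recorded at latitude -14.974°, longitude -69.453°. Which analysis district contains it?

Mesa

0.06·-69.453 − 0.9·-14.974 = 9.309, which is < 10.184
-1.13·-69.453 + 0.51·-14.974 = 70.845, which is < 72.107
-1.47·-69.453 − 2.33·-14.974 = 136.985, which is < 142.748
This sign pattern matches Mesa.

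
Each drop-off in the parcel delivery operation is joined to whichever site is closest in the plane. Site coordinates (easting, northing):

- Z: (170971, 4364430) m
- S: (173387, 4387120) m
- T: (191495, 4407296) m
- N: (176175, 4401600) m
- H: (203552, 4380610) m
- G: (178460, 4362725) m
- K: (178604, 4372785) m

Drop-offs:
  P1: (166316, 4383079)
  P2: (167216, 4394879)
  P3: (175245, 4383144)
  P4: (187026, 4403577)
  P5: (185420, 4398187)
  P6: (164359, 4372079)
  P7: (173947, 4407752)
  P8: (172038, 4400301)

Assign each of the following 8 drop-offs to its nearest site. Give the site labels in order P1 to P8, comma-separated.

S, S, S, T, N, Z, N, N

P1 → S (d²=66328722.00)
P2 → S (d²=98283322.00)
P3 → S (d²=19260740.00)
P4 → T (d²=33802922.00)
P5 → N (d²=97118594.00)
P6 → Z (d²=102225745.00)
P7 → N (d²=42811088.00)
P8 → N (d²=18802170.00)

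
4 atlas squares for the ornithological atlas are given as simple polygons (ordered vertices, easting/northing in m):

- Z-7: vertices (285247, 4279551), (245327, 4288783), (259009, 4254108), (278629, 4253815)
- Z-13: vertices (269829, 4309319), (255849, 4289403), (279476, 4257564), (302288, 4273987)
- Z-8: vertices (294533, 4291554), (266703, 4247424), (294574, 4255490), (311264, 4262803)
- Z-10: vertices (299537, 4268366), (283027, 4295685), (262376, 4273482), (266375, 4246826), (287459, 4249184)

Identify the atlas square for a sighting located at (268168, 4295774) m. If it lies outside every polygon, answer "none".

Z-13

Cast a ray rightward from (268168, 4295774). For each polygon, the edges (by vertex number in listed order) whose endpoints lie on opposite sides of northing = 4295774, where each meets that height, and whether that is right or left of the point:
Z-7: no edge straddles that height → 0 crossings.
Z-13: 1–2 at easting≈260321.1 (left), 4–1 at easting≈282272.6 (right) → 1 crossing.
Z-8: no edge straddles that height → 0 crossings.
Z-10: no edge straddles that height → 0 crossings.
Only Z-13 has an odd count, so the point is inside Z-13.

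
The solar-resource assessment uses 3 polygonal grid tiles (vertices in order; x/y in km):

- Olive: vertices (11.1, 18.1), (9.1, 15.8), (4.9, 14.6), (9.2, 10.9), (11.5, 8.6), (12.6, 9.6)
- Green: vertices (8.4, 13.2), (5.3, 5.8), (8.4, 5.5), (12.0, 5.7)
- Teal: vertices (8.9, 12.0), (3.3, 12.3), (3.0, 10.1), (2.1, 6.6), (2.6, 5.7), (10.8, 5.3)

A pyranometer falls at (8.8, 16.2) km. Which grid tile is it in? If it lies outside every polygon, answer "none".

Cast a ray rightward from (8.8, 16.2). For each polygon, the edges (by vertex number in listed order) whose endpoints lie on opposite sides of y = 16.2, where each meets that height, and whether that is right or left of the point:
Olive: 1–2 at x≈9.45 (right), 6–1 at x≈11.44 (right) → 2 crossings.
Green: no edge straddles that height → 0 crossings.
Teal: no edge straddles that height → 0 crossings.
All counts are even, so the point lies outside every listed polygon.

none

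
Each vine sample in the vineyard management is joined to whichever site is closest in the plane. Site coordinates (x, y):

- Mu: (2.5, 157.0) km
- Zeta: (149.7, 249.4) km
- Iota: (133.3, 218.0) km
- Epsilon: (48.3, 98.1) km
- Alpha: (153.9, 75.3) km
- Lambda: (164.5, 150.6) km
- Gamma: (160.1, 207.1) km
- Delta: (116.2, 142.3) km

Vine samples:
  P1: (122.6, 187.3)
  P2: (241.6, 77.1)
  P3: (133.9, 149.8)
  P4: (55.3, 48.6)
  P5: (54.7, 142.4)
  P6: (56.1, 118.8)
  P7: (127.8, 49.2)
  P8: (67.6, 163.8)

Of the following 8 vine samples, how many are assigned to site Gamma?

P1 → Iota
P2 → Alpha
P3 → Delta
P4 → Epsilon
P5 → Epsilon
P6 → Epsilon
P7 → Alpha
P8 → Delta
0 of the 8 go to Gamma.

0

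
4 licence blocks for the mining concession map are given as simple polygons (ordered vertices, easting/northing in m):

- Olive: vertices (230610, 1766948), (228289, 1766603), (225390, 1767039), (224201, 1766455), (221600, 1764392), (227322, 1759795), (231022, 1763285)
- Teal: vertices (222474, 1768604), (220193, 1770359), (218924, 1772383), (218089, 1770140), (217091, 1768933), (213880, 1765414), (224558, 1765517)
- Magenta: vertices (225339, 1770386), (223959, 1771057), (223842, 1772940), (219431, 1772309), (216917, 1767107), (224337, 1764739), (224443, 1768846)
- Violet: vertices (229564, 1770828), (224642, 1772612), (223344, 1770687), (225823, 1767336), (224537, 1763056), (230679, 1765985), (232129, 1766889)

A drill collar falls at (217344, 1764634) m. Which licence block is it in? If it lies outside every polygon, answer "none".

Cast a ray rightward from (217344, 1764634). For each polygon, the edges (by vertex number in listed order) whose endpoints lie on opposite sides of northing = 1764634, where each meets that height, and whether that is right or left of the point:
Olive: 4–5 at easting≈221905.1 (right), 7–1 at easting≈230870.3 (right) → 2 crossings.
Teal: no edge straddles that height → 0 crossings.
Magenta: no edge straddles that height → 0 crossings.
Violet: 4–5 at easting≈225011.1 (right), 5–6 at easting≈227846.0 (right) → 2 crossings.
All counts are even, so the point lies outside every listed polygon.

none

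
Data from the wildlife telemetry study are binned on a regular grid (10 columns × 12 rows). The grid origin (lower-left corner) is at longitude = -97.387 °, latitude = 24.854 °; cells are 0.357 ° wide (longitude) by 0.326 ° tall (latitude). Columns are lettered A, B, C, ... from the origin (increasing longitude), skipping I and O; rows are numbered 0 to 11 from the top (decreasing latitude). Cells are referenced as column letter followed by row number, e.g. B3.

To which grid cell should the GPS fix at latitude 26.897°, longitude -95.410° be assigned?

F5

Column index: ⌊(-95.410 − -97.387) / 0.357⌋ = ⌊5.538⌋ = 5 → column F
Row offset from origin: ⌊(26.897 − 24.854) / 0.326⌋ = ⌊6.267⌋ = 6 → row 5 (counted from top)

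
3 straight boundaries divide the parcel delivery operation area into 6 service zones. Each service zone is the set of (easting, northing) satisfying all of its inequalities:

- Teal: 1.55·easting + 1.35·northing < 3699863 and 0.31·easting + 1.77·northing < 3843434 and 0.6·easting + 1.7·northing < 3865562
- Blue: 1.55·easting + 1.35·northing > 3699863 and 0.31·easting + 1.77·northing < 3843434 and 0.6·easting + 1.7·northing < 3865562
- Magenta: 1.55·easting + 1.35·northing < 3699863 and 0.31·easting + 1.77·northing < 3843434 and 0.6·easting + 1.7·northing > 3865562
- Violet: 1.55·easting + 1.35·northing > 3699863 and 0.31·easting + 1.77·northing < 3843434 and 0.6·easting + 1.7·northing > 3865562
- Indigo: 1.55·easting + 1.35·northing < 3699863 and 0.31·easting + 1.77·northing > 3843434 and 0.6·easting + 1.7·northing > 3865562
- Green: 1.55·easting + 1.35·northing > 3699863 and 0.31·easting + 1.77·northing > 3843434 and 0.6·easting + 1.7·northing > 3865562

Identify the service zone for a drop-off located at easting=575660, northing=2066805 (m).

Teal

1.55·575660 + 1.35·2066805 = 3682459.750, which is < 3699863
0.31·575660 + 1.77·2066805 = 3836699.450, which is < 3843434
0.6·575660 + 1.7·2066805 = 3858964.500, which is < 3865562
This sign pattern matches Teal.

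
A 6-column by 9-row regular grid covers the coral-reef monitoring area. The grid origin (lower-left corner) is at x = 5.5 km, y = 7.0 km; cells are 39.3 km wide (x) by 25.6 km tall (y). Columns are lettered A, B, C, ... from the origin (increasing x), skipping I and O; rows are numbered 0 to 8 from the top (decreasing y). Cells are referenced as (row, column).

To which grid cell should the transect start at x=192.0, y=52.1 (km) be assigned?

Column index: ⌊(192.0 − 5.5) / 39.3⌋ = ⌊4.746⌋ = 4 → column E
Row offset from origin: ⌊(52.1 − 7.0) / 25.6⌋ = ⌊1.762⌋ = 1 → row 7 (counted from top)

(7, E)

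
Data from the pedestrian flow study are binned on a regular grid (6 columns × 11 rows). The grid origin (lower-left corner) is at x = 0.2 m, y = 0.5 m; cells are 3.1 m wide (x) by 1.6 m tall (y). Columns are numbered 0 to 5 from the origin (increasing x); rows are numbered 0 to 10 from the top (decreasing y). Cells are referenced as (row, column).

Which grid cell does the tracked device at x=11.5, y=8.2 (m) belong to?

(6, 3)

Column index: ⌊(11.5 − 0.2) / 3.1⌋ = ⌊3.645⌋ = 3
Row offset from origin: ⌊(8.2 − 0.5) / 1.6⌋ = ⌊4.812⌋ = 4 → row 6 (counted from top)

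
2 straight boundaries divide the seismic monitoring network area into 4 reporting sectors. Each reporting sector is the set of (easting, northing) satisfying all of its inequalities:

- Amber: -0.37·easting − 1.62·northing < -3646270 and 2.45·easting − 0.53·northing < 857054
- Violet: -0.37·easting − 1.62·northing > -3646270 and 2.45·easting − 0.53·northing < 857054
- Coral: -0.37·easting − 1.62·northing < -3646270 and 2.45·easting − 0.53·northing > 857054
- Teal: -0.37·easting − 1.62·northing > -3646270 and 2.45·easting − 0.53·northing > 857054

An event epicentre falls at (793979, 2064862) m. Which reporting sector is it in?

-0.37·793979 − 1.62·2064862 = -3638848.670, which is > -3646270
2.45·793979 − 0.53·2064862 = 850871.690, which is < 857054
This sign pattern matches Violet.

Violet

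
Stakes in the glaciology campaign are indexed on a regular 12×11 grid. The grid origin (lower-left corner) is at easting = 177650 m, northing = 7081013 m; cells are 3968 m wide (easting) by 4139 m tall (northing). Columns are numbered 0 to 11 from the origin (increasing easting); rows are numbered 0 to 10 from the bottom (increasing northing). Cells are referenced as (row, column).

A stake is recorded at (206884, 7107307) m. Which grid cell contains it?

Column index: ⌊(206884 − 177650) / 3968⌋ = ⌊7.367⌋ = 7
Row offset from origin: ⌊(7107307 − 7081013) / 4139⌋ = ⌊6.353⌋ = 6 → row 6

(6, 7)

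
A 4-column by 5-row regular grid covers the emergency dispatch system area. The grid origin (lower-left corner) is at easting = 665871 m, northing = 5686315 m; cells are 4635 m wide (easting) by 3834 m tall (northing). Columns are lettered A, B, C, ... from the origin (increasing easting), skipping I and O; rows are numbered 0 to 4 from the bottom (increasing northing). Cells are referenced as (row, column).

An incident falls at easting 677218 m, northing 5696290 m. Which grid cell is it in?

Column index: ⌊(677218 − 665871) / 4635⌋ = ⌊2.448⌋ = 2 → column C
Row offset from origin: ⌊(5696290 − 5686315) / 3834⌋ = ⌊2.602⌋ = 2 → row 2

(2, C)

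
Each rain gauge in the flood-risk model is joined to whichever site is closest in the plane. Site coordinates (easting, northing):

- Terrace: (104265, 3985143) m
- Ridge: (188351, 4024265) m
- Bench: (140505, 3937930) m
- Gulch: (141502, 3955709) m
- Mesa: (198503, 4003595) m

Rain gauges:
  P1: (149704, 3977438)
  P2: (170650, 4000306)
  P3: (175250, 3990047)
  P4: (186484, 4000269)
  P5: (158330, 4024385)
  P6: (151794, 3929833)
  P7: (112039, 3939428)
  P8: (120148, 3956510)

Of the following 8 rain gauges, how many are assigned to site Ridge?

P1 → Gulch
P2 → Mesa
P3 → Mesa
P4 → Mesa
P5 → Ridge
P6 → Bench
P7 → Bench
P8 → Gulch
1 of the 8 goes to Ridge.

1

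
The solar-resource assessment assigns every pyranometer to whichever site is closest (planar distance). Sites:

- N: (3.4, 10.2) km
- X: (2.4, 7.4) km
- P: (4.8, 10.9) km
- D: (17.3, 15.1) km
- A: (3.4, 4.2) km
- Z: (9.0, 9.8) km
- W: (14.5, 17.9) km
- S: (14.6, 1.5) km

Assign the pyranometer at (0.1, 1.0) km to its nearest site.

A

Squared distances to each site:
N: 95.530; X: 46.250; P: 120.100; D: 494.650; A: 21.130; Z: 156.650; W: 492.970; S: 210.500.
Minimum at A.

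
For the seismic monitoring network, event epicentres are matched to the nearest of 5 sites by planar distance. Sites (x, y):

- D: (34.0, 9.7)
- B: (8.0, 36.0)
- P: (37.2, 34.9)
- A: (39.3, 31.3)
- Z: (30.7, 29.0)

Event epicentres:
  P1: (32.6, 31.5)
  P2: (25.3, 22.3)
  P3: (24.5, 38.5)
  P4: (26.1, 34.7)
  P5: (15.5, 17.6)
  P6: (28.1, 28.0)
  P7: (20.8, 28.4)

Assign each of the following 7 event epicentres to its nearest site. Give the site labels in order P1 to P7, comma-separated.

Z, Z, Z, Z, Z, Z, Z

P1 → Z (d²=9.86)
P2 → Z (d²=74.05)
P3 → Z (d²=128.69)
P4 → Z (d²=53.65)
P5 → Z (d²=361.00)
P6 → Z (d²=7.76)
P7 → Z (d²=98.37)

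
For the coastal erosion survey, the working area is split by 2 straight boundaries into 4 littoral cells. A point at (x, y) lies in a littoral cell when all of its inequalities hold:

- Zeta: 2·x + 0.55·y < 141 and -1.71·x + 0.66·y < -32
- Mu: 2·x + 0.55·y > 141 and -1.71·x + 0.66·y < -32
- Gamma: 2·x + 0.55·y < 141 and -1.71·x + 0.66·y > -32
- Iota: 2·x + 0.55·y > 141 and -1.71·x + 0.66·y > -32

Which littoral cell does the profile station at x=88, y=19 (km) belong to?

2·88 + 0.55·19 = 186.450, which is > 141
-1.71·88 + 0.66·19 = -137.940, which is < -32
This sign pattern matches Mu.

Mu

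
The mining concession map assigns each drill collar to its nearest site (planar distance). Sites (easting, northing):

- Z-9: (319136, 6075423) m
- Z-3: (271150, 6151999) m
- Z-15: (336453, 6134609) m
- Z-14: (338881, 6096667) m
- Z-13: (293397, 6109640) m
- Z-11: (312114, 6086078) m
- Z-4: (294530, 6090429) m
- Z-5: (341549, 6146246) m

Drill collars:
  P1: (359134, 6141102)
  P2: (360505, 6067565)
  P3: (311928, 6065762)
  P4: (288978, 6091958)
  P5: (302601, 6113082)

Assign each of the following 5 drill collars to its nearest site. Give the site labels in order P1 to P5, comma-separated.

P1 → Z-5 (d²=335692961.00)
P2 → Z-14 (d²=1314523780.00)
P3 → Z-9 (d²=145290185.00)
P4 → Z-4 (d²=33162545.00)
P5 → Z-13 (d²=96560980.00)

Z-5, Z-14, Z-9, Z-4, Z-13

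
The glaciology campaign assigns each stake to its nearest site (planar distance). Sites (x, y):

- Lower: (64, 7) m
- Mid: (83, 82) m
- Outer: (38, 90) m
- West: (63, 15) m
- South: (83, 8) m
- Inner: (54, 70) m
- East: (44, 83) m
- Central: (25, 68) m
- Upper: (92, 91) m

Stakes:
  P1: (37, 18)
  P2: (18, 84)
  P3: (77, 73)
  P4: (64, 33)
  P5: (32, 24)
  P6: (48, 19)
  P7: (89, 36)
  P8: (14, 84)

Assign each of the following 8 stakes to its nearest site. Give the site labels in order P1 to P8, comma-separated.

West, Central, Mid, West, West, West, South, Central

P1 → West (d²=685.00)
P2 → Central (d²=305.00)
P3 → Mid (d²=117.00)
P4 → West (d²=325.00)
P5 → West (d²=1042.00)
P6 → West (d²=241.00)
P7 → South (d²=820.00)
P8 → Central (d²=377.00)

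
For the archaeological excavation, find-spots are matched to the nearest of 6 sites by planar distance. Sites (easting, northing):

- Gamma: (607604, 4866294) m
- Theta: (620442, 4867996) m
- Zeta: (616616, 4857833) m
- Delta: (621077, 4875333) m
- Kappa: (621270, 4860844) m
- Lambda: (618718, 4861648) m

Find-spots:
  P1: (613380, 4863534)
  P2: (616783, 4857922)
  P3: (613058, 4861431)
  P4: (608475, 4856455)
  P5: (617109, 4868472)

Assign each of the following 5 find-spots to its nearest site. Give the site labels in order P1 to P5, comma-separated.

Lambda, Zeta, Zeta, Zeta, Theta

P1 → Lambda (d²=32051240.00)
P2 → Zeta (d²=35810.00)
P3 → Zeta (d²=25604968.00)
P4 → Zeta (d²=68174765.00)
P5 → Theta (d²=11335465.00)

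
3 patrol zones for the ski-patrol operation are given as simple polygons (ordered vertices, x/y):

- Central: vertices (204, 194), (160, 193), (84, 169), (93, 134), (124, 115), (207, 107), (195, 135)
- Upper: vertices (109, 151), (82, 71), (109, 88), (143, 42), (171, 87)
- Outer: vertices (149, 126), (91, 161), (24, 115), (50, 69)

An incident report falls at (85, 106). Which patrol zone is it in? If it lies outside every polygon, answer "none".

Outer

Cast a ray rightward from (85, 106). For each polygon, the edges (by vertex number in listed order) whose endpoints lie on opposite sides of y = 106, where each meets that height, and whether that is right or left of the point:
Central: no edge straddles that height → 0 crossings.
Upper: 1–2 at x≈93.8 (right), 5–1 at x≈152.6 (right) → 2 crossings.
Outer: 3–4 at x≈29.1 (left), 4–1 at x≈114.3 (right) → 1 crossing.
Only Outer has an odd count, so the point is inside Outer.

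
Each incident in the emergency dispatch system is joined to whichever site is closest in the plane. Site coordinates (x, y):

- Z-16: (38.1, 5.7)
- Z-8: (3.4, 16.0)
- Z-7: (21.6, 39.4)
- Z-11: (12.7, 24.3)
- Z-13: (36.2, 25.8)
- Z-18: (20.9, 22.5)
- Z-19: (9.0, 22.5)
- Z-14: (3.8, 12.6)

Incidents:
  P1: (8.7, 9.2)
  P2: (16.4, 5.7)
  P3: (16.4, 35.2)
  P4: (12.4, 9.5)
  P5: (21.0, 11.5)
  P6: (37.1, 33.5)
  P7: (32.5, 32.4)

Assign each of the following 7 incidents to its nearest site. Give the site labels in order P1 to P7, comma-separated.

P1 → Z-14 (d²=35.57)
P2 → Z-14 (d²=206.37)
P3 → Z-7 (d²=44.68)
P4 → Z-14 (d²=83.57)
P5 → Z-18 (d²=121.01)
P6 → Z-13 (d²=60.10)
P7 → Z-13 (d²=57.25)

Z-14, Z-14, Z-7, Z-14, Z-18, Z-13, Z-13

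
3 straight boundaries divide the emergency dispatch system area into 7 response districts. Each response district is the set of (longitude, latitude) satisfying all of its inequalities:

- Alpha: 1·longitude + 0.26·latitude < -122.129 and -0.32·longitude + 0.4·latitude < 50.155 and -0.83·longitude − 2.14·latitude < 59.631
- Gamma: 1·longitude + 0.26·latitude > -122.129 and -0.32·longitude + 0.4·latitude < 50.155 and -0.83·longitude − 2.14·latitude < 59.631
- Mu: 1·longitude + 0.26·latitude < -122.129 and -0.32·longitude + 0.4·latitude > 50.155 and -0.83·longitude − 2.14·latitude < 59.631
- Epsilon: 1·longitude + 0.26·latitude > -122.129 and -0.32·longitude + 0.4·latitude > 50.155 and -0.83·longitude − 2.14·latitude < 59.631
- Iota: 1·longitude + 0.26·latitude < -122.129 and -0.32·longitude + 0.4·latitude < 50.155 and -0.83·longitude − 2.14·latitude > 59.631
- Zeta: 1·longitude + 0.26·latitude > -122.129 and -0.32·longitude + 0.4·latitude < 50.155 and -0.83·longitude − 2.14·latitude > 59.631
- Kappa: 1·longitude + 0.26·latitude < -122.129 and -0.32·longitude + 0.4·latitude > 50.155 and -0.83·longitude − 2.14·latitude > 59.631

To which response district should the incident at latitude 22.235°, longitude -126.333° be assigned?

Gamma

1·-126.333 + 0.26·22.235 = -120.552, which is > -122.129
-0.32·-126.333 + 0.4·22.235 = 49.321, which is < 50.155
-0.83·-126.333 − 2.14·22.235 = 57.273, which is < 59.631
This sign pattern matches Gamma.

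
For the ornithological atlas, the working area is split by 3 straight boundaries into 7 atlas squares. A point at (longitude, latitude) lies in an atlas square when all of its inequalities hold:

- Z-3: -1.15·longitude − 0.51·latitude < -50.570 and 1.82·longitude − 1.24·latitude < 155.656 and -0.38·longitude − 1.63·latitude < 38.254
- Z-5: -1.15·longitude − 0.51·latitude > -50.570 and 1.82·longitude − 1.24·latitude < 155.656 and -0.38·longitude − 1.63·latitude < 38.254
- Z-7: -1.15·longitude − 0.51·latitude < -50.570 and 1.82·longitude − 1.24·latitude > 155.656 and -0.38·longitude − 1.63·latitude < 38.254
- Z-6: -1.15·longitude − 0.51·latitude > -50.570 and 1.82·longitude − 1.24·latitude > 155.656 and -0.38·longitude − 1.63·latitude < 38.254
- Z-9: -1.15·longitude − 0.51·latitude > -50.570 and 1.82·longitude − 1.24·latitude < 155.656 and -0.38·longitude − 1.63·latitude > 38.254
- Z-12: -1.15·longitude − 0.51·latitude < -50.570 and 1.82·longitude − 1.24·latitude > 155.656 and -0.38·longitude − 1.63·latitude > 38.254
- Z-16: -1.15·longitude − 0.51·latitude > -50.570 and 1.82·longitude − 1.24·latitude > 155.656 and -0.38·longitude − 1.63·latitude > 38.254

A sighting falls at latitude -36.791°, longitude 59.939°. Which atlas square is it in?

-1.15·59.939 − 0.51·-36.791 = -50.166, which is > -50.570
1.82·59.939 − 1.24·-36.791 = 154.710, which is < 155.656
-0.38·59.939 − 1.63·-36.791 = 37.193, which is < 38.254
This sign pattern matches Z-5.

Z-5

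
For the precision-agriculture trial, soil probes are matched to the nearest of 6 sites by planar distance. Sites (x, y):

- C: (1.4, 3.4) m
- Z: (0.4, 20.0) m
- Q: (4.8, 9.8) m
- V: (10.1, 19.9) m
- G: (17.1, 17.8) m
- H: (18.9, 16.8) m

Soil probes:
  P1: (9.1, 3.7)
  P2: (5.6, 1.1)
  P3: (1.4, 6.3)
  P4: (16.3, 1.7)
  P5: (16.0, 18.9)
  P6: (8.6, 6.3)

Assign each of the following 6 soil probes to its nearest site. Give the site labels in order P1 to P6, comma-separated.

P1 → Q (d²=55.70)
P2 → C (d²=22.93)
P3 → C (d²=8.41)
P4 → Q (d²=197.86)
P5 → G (d²=2.42)
P6 → Q (d²=26.69)

Q, C, C, Q, G, Q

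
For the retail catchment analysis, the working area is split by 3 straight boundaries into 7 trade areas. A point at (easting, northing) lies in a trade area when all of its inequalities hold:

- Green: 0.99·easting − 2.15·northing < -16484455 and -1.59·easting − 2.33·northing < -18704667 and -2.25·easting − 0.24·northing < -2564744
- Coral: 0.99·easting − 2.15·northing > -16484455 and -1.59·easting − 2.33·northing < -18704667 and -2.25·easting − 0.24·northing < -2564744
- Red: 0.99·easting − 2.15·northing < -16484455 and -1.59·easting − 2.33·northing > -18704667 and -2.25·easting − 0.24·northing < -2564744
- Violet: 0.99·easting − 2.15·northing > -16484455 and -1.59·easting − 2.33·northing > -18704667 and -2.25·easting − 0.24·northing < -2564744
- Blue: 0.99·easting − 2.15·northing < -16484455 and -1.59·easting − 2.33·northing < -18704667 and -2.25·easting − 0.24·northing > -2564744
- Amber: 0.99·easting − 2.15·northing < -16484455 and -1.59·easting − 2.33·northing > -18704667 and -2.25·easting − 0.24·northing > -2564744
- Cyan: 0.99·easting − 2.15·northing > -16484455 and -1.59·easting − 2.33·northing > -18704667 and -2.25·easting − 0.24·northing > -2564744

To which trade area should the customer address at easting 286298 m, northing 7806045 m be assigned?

0.99·286298 − 2.15·7806045 = -16499561.730, which is < -16484455
-1.59·286298 − 2.33·7806045 = -18643298.670, which is > -18704667
-2.25·286298 − 0.24·7806045 = -2517621.300, which is > -2564744
This sign pattern matches Amber.

Amber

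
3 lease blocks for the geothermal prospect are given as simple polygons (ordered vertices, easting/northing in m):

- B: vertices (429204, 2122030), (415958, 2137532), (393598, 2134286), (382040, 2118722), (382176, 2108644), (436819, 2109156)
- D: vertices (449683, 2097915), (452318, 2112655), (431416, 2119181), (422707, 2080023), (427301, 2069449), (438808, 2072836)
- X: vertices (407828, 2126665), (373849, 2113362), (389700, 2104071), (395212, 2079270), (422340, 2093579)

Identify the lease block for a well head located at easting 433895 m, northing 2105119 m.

Cast a ray rightward from (433895, 2105119). For each polygon, the edges (by vertex number in listed order) whose endpoints lie on opposite sides of northing = 2105119, where each meets that height, and whether that is right or left of the point:
B: no edge straddles that height → 0 crossings.
D: 1–2 at easting≈450970.8 (right), 3–4 at easting≈428288.5 (left) → 1 crossing.
X: 2–3 at easting≈387912.0 (left), 5–1 at easting≈417278.4 (left) → 0 crossings.
Only D has an odd count, so the point is inside D.

D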